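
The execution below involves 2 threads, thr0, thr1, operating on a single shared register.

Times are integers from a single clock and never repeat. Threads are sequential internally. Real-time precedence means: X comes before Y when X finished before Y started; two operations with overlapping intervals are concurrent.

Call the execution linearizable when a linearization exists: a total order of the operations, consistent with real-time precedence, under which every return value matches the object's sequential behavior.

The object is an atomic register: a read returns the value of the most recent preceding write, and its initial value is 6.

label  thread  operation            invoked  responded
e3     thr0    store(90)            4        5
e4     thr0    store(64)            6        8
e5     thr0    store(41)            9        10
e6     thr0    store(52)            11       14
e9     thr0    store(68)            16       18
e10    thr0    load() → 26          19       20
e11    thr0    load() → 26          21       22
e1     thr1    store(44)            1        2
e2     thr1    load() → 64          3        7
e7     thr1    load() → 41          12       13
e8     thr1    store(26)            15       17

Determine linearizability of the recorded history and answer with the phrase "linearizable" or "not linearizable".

linearizable

witness order: e1, e3, e4, e2, e5, e7, e6, e9, e8, e10, e11
step 1: e1 store(44) — value 44
step 2: e3 store(90) — value 90
step 3: e4 store(64) — value 64
step 4: e2 load() → 64 — value 64
step 5: e5 store(41) — value 41
step 6: e7 load() → 41 — value 41
step 7: e6 store(52) — value 52
step 8: e9 store(68) — value 68
step 9: e8 store(26) — value 26
step 10: e10 load() → 26 — value 26
step 11: e11 load() → 26 — value 26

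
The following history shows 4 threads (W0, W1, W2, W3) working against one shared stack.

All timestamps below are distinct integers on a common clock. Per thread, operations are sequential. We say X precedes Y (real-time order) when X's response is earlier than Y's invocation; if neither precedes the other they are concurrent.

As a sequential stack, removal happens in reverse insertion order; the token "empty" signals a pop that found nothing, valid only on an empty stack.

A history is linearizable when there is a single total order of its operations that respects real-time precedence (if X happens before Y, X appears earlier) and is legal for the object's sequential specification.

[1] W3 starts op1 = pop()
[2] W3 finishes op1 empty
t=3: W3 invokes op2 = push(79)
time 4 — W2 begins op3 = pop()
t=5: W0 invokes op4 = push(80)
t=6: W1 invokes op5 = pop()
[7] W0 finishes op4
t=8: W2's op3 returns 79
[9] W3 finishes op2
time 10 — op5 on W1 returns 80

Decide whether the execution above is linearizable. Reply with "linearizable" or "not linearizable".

linearizable

witness order: op1, op2, op3, op4, op5
1. op1 pop() → empty, leaving stack <>
2. op2 push(79), leaving stack <79>
3. op3 pop() → 79, leaving stack <>
4. op4 push(80), leaving stack <80>
5. op5 pop() → 80, leaving stack <>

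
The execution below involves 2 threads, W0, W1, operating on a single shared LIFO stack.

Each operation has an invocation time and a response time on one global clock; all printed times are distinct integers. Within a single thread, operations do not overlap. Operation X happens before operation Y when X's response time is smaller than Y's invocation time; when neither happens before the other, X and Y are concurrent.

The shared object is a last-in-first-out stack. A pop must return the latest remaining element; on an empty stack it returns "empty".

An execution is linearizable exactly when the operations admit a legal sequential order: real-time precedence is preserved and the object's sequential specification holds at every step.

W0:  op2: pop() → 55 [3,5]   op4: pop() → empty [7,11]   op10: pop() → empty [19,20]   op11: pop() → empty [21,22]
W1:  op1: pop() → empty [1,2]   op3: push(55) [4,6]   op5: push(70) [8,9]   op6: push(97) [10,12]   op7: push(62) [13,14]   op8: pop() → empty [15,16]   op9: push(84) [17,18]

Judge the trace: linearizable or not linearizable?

not linearizable

cut after 15 events: linearizable; cut after 16 events (op8 responds, time 16): not linearizable
checked exhaustively: 6 real-time-consistent orders of 8 completed operations, zero legal LIFO stack replays
one such order, op1, op2, op3, op4, op5, op6, op7, op8, breaks at step 2 where op2 pop() → 55 is illegal
one such order, op1, op2, op3, op5, op4, op6, op7, op8, breaks at step 2 where op2 pop() → 55 is illegal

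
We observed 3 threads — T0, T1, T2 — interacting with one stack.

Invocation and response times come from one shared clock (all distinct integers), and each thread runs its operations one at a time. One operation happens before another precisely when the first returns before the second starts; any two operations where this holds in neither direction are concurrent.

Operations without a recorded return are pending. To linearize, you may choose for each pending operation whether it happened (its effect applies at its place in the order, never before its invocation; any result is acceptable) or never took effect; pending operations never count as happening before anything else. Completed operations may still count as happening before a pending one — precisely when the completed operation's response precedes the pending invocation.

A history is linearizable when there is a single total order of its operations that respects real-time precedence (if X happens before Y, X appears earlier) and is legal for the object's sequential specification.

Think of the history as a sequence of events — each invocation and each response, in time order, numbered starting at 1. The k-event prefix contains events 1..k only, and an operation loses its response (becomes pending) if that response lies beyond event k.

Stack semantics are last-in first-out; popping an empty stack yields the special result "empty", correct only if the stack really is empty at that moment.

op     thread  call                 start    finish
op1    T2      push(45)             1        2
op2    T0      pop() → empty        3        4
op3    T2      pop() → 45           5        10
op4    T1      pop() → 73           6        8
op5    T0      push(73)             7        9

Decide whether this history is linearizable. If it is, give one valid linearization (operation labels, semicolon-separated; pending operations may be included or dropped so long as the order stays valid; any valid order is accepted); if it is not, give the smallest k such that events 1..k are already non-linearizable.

through event 3 a valid linearization exists; event 4 (op2 responding at time 4) ends that
the completed operations (2 total) allow one real-time order; the stack replay rejects it
e.g. op1, op2: illegal at step 2, since op2 pop() → empty cannot apply there

not linearizable — minimal violating prefix: 4 events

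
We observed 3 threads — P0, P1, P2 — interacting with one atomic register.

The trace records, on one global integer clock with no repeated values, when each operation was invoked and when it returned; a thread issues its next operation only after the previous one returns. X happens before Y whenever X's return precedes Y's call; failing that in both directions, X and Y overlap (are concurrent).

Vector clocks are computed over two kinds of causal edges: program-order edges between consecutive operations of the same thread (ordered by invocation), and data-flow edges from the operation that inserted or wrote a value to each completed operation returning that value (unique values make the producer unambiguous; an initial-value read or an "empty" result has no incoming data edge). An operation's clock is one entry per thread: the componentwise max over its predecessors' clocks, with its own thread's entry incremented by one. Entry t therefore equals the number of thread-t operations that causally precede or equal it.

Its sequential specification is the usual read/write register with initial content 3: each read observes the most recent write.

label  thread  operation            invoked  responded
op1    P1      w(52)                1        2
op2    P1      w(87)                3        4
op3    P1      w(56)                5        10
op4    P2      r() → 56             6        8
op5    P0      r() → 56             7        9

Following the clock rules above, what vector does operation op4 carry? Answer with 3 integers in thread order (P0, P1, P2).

(0, 3, 1)

op1, invoked 1, has no incoming edges; only P1's bump applies → (0, 1, 0)
merge at op2 (invoked 3): VC(op1)=(0, 1, 0), own-thread bump on P1 → (0, 2, 0)
merge at op3 (invoked 5): VC(op2)=(0, 2, 0), own-thread bump on P1 → (0, 3, 0)
merge at op4 (invoked 6): VC(op3)=(0, 3, 0), own-thread bump on P2 → (0, 3, 1)
merge at op5 (invoked 7): VC(op3)=(0, 3, 0), own-thread bump on P0 → (1, 3, 0)
target: VC(op4) = (0, 3, 1)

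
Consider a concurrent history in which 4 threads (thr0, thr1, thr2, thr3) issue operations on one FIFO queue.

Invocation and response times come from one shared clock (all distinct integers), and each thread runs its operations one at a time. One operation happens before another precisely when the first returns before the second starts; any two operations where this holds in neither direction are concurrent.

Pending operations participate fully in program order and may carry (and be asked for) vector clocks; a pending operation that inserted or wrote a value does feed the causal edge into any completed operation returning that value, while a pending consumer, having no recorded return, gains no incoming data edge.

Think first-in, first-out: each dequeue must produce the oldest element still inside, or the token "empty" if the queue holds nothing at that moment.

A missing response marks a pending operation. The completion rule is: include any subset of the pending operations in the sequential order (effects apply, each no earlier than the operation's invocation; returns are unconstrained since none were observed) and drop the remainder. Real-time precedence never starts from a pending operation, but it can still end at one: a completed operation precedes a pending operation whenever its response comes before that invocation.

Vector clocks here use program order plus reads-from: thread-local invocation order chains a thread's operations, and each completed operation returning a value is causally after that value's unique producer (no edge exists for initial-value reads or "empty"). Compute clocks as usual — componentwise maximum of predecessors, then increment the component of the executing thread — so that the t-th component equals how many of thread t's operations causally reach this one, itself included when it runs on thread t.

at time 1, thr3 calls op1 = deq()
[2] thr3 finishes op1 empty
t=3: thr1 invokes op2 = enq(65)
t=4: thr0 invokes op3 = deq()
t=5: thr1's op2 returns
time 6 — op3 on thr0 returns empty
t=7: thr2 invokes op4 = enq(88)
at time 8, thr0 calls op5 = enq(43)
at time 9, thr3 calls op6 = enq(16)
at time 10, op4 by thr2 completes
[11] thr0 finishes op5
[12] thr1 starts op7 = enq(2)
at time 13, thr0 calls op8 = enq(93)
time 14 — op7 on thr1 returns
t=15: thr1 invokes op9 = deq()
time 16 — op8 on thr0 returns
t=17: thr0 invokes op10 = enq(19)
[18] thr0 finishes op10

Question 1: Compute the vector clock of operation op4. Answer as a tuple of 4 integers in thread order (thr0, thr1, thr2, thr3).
(0, 0, 1, 0)

op1, invoked 1, has no incoming edges; only thr3's bump applies → (0, 0, 0, 1)
op4, invoked 7, has no incoming edges; only thr2's bump applies → (0, 0, 1, 0)
op2, invoked 3, has no incoming edges; only thr1's bump applies → (0, 1, 0, 0)
op3, invoked 4, has no incoming edges; only thr0's bump applies → (1, 0, 0, 0)
VC(op6, invoked at 9): max of VC(op1)=(0, 0, 0, 1), then +1 on thread thr3 → (0, 0, 0, 2)
VC(op7, invoked at 12): max of VC(op2)=(0, 1, 0, 0), then +1 on thread thr1 → (0, 2, 0, 0)
VC(op5, invoked at 8): max of VC(op3)=(1, 0, 0, 0), then +1 on thread thr0 → (2, 0, 0, 0)
VC(op9, invoked at 15): max of VC(op7)=(0, 2, 0, 0), then +1 on thread thr1 → (0, 3, 0, 0)
VC(op8, invoked at 13): max of VC(op5)=(2, 0, 0, 0), then +1 on thread thr0 → (3, 0, 0, 0)
VC(op10, invoked at 17): max of VC(op8)=(3, 0, 0, 0), then +1 on thread thr0 → (4, 0, 0, 0)
target: VC(op4) = (0, 0, 1, 0)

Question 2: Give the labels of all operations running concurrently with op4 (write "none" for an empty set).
op5, op6

op4 spans [7,10]: anything still running between times 7 and 10 counts as concurrent
op1 [1,2]: before
op2 [3,5]: before
op3 [4,6]: before
op5 [8,11]: concurrent
op6 [9,…): concurrent
op7 [12,14]: after
op8 [13,16]: after
op9 [15,…): after
op10 [17,18]: after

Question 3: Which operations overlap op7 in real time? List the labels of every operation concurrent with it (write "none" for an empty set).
op6, op8

concurrent with op7 ([12,14]): every op whose interval crosses 12..14
op1 [1,2]: before
op2 [3,5]: before
op3 [4,6]: before
op4 [7,10]: before
op5 [8,11]: before
op6 [9,…): concurrent
op8 [13,16]: concurrent
op9 [15,…): after
op10 [17,18]: after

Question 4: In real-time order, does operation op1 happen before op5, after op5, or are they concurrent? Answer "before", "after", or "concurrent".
before

op1 spans [1,2], op5 spans [8,11]
resp(op1)=2 < inv(op5)=8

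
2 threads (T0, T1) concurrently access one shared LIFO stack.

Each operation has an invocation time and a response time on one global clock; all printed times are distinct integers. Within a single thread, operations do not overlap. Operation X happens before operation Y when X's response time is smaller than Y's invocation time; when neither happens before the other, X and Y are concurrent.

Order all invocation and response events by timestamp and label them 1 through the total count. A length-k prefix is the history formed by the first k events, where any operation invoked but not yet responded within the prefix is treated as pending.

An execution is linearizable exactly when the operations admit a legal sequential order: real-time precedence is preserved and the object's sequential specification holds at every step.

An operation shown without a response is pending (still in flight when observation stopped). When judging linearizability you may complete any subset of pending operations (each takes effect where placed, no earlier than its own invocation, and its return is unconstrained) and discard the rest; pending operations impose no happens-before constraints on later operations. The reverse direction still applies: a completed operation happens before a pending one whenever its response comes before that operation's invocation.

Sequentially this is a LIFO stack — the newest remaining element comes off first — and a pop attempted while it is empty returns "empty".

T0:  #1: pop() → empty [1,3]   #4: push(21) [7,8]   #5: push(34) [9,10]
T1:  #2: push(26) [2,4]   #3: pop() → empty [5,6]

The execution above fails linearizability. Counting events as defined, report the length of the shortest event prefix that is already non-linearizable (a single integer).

6

events 1..5 are linearizable, e.g. via #1, #2:
step 1: #1 pop() → empty — stack <>
step 2: #2 push(26) — stack <26>
at event 6 (#3's time-6 response) nothing linearizes any more
for example #1, #2, #3 fails at step 3: #3 pop() → empty is not legal there
for example #2, #1, #3 fails at step 2: #1 pop() → empty is not legal there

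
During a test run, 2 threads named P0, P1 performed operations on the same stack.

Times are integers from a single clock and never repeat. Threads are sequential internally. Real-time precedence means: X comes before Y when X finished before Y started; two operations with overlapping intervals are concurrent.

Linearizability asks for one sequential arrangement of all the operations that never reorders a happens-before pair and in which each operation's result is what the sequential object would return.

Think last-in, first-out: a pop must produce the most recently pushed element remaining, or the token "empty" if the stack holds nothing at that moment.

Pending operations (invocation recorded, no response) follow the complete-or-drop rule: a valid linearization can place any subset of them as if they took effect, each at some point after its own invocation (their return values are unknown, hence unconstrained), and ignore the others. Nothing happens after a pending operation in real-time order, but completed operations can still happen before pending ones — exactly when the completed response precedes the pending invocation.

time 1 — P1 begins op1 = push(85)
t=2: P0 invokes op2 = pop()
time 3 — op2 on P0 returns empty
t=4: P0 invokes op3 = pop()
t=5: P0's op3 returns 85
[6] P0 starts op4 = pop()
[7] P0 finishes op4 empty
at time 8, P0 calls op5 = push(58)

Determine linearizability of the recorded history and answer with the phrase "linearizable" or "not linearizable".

linearizable

witness order: op2, op1, op3, op4
after step 1 (op2 pop() → empty): stack <>
after step 2 (op1 push(85) (pending, included)): stack <85>
after step 3 (op3 pop() → 85): stack <>
after step 4 (op4 pop() → empty): stack <>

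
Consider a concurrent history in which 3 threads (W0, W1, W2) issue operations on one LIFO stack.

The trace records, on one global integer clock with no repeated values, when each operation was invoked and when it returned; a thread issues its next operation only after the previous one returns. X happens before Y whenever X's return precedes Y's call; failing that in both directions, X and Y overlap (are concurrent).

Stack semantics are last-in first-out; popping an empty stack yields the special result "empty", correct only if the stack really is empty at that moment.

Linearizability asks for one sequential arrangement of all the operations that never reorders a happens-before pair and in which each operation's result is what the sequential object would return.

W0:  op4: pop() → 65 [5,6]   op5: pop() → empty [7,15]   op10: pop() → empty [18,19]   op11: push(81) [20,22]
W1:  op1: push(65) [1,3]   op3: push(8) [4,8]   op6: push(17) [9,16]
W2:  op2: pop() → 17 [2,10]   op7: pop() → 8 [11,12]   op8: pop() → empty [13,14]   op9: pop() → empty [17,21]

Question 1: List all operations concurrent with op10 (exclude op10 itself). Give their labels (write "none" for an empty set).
op9

op10 spans [18,19]; an op avoiding the whole window 18..19 is ordered, any other is concurrent
op1 [1,3]: before
op2 [2,10]: before
op3 [4,8]: before
op4 [5,6]: before
op5 [7,15]: before
op6 [9,16]: before
op7 [11,12]: before
op8 [13,14]: before
op9 [17,21]: concurrent
op11 [20,22]: after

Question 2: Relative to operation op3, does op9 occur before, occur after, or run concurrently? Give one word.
after

op9 spans [17,21], op3 spans [4,8]
resp(op3)=8 < inv(op9)=17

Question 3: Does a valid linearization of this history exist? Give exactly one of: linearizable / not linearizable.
linearizable

a witness: op1, op4, op3, op6, op2, op7, op5, op8, op9, op10, op11
1. op1 push(65), leaving stack <65>
2. op4 pop() → 65, leaving stack <>
3. op3 push(8), leaving stack <8>
4. op6 push(17), leaving stack <8,17>
5. op2 pop() → 17, leaving stack <8>
6. op7 pop() → 8, leaving stack <>
7. op5 pop() → empty, leaving stack <>
8. op8 pop() → empty, leaving stack <>
9. op9 pop() → empty, leaving stack <>
10. op10 pop() → empty, leaving stack <>
11. op11 push(81), leaving stack <81>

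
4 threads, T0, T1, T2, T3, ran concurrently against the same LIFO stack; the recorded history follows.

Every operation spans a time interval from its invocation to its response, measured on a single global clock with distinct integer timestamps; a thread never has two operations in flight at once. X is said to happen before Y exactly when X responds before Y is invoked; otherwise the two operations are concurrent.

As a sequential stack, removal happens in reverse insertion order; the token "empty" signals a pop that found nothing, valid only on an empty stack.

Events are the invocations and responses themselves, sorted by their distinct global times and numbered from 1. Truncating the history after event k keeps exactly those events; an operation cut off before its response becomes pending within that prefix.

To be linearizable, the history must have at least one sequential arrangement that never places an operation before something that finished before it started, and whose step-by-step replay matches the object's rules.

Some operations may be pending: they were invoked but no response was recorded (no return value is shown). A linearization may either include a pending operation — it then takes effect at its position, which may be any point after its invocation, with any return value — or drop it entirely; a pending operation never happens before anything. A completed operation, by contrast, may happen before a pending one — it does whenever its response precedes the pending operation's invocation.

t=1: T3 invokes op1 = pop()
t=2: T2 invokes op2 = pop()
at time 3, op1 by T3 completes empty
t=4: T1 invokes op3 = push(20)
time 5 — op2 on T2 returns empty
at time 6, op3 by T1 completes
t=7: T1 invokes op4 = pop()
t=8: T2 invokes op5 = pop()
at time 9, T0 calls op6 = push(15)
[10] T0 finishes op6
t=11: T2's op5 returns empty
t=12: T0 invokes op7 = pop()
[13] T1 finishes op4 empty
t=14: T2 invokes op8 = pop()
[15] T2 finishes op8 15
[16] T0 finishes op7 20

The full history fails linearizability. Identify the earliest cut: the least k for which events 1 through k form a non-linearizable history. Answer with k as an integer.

events 1..12 are linearizable; a witness order is op1, op2, op3, op4, op5, op6:
step 1: op1 pop() → empty — stack <>
step 2: op2 pop() → empty — stack <>
step 3: op3 push(20) — stack <20>
step 4: op4 pop() (pending, included) — stack <>
step 5: op5 pop() → empty — stack <>
step 6: op6 push(15) — stack <15>
include event 13 — op4 responding at 13 — and every candidate order breaks
every completion of the 1 pending operation (op7) was checked; none linearizes
sample order op1, op2, op3, op4, op5, op6 (pending dropped) stalls at step 4 — op4 pop() → empty has no legal effect
sample order op1, op2, op3, op4, op6, op5 (pending dropped) stalls at step 4 — op4 pop() → empty has no legal effect

13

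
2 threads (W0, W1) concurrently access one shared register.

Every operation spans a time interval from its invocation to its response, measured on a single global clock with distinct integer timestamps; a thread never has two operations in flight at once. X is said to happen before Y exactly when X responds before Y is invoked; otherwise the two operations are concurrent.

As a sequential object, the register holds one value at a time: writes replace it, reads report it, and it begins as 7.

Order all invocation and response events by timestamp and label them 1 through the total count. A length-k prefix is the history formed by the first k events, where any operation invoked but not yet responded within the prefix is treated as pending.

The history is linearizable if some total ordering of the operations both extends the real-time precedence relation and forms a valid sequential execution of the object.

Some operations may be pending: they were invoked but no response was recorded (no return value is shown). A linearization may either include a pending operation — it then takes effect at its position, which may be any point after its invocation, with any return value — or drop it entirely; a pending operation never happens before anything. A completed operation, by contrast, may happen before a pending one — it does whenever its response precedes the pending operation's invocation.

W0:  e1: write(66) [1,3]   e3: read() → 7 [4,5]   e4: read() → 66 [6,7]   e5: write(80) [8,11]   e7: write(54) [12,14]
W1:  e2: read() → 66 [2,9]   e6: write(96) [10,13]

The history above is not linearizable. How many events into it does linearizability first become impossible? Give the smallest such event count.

one valid order for events 1..4 is e1:
1. e1 write(66), leaving value 66
with event 5 included (e3 responding at time 5), all real-time-consistent orders fail
no completion choice of the 1 pending operation (e2) rescues it — every subset was tried
for example e1, e3 (pending dropped) fails at step 2: e3 read() → 7 is not legal there

5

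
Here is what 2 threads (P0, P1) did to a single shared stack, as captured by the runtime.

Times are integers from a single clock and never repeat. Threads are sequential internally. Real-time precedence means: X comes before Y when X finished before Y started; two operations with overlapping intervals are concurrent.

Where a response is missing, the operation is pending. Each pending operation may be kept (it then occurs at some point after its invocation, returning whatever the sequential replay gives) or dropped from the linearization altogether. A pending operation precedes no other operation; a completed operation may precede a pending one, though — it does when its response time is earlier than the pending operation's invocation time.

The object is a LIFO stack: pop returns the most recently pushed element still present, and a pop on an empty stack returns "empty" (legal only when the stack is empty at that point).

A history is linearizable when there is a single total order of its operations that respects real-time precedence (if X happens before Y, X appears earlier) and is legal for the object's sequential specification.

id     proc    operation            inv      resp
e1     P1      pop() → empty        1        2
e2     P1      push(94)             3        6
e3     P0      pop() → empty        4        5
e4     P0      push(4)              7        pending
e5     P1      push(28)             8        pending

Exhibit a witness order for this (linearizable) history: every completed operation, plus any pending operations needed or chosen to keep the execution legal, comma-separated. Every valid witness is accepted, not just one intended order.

e1, e3, e2

step 1: e1 pop() → empty — stack <>
step 2: e3 pop() → empty — stack <>
step 3: e2 push(94) — stack <94>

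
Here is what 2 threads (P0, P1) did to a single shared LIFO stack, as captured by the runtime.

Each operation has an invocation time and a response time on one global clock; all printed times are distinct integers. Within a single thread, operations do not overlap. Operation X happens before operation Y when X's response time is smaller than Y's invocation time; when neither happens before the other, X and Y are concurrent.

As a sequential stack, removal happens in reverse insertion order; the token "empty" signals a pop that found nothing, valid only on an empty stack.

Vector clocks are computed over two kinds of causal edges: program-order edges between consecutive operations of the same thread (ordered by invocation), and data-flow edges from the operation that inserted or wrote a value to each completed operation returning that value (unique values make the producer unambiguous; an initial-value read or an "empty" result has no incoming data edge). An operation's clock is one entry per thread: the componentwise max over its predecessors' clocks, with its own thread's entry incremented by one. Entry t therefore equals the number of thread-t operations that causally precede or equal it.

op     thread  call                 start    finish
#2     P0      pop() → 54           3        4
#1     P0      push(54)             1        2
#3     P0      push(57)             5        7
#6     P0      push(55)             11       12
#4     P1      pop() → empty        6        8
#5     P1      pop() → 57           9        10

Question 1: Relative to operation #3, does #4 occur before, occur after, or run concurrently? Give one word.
#4 spans [6,8], #3 spans [5,7]
the intervals overlap in both directions

concurrent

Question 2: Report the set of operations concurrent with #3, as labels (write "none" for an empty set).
#3 runs from 5 to 7; window-overlapping ops are concurrent
#1 [1,2]: before
#2 [3,4]: before
#4 [6,8]: concurrent
#5 [9,10]: after
#6 [11,12]: after

#4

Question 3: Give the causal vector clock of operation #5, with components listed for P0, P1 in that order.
VC(#4, invoked at 6): no causal predecessors; +1 on P1 → (0, 1)
VC(#1, invoked at 1): no causal predecessors; +1 on P0 → (1, 0)
invoked at 3, #2 merges VC(#1)=(1, 0) and bumps P0's slot → (2, 0)
invoked at 5, #3 merges VC(#2)=(2, 0) and bumps P0's slot → (3, 0)
invoked at 11, #6 merges VC(#3)=(3, 0) and bumps P0's slot → (4, 0)
invoked at 9, #5 merges VC(#3)=(3, 0), VC(#4)=(0, 1) and bumps P1's slot → (3, 2)
target: VC(#5) = (3, 2)

(3, 2)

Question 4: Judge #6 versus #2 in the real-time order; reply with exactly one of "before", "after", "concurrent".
#6 spans [11,12], #2 spans [3,4]
resp(#2)=4 < inv(#6)=11

after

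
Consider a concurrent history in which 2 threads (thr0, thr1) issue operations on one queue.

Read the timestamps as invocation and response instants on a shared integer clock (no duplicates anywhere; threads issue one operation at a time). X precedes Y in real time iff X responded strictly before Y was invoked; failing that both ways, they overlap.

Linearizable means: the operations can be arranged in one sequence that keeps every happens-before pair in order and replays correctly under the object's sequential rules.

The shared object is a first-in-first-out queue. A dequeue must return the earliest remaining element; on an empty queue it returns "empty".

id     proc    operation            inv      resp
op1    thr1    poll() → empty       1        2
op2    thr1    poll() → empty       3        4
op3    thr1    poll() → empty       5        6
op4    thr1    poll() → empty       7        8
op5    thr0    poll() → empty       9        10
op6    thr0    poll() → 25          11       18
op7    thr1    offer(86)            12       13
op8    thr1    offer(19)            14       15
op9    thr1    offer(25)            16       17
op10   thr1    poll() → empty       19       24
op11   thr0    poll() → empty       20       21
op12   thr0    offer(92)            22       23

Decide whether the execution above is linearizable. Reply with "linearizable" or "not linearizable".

not linearizable

the violation lands at event 18, op6's response at time 18: events 1..17 linearize, events 1..18 do not
checked exhaustively: 4 real-time-consistent orders of 9 completed operations, zero legal queue replays
e.g. op1, op2, op3, op4, op5, op6, op7, op8, op9: illegal at step 6, since op6 poll() → 25 cannot apply there
e.g. op1, op2, op3, op4, op5, op7, op6, op8, op9: illegal at step 7, since op6 poll() → 25 cannot apply there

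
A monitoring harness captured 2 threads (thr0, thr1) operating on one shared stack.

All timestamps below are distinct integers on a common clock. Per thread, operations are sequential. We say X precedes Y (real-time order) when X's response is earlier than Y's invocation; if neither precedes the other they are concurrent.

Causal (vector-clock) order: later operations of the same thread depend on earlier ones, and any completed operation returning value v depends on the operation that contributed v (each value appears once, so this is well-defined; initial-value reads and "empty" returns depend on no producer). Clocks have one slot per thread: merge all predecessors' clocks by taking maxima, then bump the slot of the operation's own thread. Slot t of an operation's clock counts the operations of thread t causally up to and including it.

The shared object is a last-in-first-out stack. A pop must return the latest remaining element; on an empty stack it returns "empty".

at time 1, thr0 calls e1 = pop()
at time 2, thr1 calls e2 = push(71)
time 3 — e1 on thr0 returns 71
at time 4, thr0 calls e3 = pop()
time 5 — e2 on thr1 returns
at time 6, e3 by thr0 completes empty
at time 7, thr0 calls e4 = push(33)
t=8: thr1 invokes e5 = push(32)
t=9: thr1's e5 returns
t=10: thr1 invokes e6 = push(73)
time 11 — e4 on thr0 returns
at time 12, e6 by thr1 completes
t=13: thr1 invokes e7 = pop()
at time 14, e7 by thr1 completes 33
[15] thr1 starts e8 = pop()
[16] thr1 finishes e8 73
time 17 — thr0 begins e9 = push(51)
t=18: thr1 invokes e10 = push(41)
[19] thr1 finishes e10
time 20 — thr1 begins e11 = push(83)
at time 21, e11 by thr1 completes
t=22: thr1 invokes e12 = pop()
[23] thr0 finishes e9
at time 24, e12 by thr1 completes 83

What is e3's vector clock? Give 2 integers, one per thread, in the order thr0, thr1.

invoked at 2, e2 has no predecessors; its own thr1 bump gives (0, 1)
VC(e5, invoked at 8): max of VC(e2)=(0, 1), then +1 on thread thr1 → (0, 2)
VC(e1, invoked at 1): max of VC(e2)=(0, 1), then +1 on thread thr0 → (1, 1)
VC(e6, invoked at 10): max of VC(e5)=(0, 2), then +1 on thread thr1 → (0, 3)
VC(e3, invoked at 4): max of VC(e1)=(1, 1), then +1 on thread thr0 → (2, 1)
VC(e4, invoked at 7): max of VC(e3)=(2, 1), then +1 on thread thr0 → (3, 1)
VC(e9, invoked at 17): max of VC(e4)=(3, 1), then +1 on thread thr0 → (4, 1)
VC(e7, invoked at 13): max of VC(e4)=(3, 1), VC(e6)=(0, 3), then +1 on thread thr1 → (3, 4)
VC(e8, invoked at 15): max of VC(e6)=(0, 3), VC(e7)=(3, 4), then +1 on thread thr1 → (3, 5)
VC(e10, invoked at 18): max of VC(e8)=(3, 5), then +1 on thread thr1 → (3, 6)
VC(e11, invoked at 20): max of VC(e10)=(3, 6), then +1 on thread thr1 → (3, 7)
VC(e12, invoked at 22): max of VC(e11)=(3, 7), then +1 on thread thr1 → (3, 8)
target: VC(e3) = (2, 1)

(2, 1)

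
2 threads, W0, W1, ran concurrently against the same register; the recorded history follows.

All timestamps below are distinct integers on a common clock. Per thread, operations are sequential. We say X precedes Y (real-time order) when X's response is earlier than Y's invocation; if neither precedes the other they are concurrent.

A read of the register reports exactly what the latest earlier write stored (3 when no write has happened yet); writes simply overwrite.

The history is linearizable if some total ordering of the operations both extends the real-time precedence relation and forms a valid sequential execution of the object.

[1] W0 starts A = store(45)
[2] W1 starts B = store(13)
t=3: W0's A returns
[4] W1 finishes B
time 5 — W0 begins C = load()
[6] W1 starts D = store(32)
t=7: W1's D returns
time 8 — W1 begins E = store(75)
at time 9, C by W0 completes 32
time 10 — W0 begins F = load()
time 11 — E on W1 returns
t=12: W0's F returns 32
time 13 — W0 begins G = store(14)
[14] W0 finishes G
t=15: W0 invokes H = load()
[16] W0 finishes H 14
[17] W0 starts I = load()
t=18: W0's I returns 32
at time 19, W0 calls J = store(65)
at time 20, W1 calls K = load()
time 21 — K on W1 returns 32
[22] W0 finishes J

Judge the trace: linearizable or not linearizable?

already the first 18 events (up to I's response at time 18) admit no linearization; the first 17 still do
9 completed operations, 10 real-time-consistent orders — every register replay fails
sample order A, B, C, D, E, F, G, H, I stalls at step 3 — C load() → 32 has no legal effect
sample order A, B, C, D, F, E, G, H, I stalls at step 3 — C load() → 32 has no legal effect

not linearizable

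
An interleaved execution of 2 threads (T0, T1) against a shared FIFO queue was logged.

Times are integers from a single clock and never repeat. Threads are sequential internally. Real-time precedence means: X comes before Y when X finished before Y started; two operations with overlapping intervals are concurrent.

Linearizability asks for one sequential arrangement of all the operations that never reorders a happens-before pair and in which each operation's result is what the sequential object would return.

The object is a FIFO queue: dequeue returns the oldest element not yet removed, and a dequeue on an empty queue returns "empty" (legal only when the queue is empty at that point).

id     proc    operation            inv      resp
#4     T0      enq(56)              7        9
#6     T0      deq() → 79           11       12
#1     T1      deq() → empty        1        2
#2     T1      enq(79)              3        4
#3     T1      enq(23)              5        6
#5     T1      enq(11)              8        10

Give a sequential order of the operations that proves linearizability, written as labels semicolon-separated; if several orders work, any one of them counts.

1. #1 deq() → empty, leaving queue <>
2. #2 enq(79), leaving queue <79>
3. #3 enq(23), leaving queue <79,23>
4. #4 enq(56), leaving queue <79,23,56>
5. #5 enq(11), leaving queue <79,23,56,11>
6. #6 deq() → 79, leaving queue <23,56,11>

#1; #2; #3; #4; #5; #6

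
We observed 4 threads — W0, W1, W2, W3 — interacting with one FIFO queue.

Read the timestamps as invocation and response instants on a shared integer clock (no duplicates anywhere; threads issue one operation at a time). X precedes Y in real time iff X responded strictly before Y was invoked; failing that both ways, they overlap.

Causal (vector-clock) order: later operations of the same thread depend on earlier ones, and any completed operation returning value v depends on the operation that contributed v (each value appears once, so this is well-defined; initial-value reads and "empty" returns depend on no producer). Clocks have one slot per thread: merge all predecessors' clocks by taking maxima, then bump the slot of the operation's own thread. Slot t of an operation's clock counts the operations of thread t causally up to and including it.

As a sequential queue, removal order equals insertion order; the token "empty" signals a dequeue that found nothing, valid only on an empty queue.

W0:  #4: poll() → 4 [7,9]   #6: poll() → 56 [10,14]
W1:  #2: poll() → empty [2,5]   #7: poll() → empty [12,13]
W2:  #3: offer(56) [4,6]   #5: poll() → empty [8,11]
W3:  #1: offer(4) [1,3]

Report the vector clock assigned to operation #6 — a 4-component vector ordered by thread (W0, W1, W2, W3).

invoked at 1, #1 has no predecessors; its own W3 bump gives (0, 0, 0, 1)
invoked at 4, #3 has no predecessors; its own W2 bump gives (0, 0, 1, 0)
invoked at 2, #2 has no predecessors; its own W1 bump gives (0, 1, 0, 0)
#5 (invocation 8): componentwise max over VC(#3)=(0, 0, 1, 0), +1 at W2, giving (0, 0, 2, 0)
#7 (invocation 12): componentwise max over VC(#2)=(0, 1, 0, 0), +1 at W1, giving (0, 2, 0, 0)
#4 (invocation 7): componentwise max over VC(#1)=(0, 0, 0, 1), +1 at W0, giving (1, 0, 0, 1)
#6 (invocation 10): componentwise max over VC(#3)=(0, 0, 1, 0), VC(#4)=(1, 0, 0, 1), +1 at W0, giving (2, 0, 1, 1)
target: VC(#6) = (2, 0, 1, 1)

(2, 0, 1, 1)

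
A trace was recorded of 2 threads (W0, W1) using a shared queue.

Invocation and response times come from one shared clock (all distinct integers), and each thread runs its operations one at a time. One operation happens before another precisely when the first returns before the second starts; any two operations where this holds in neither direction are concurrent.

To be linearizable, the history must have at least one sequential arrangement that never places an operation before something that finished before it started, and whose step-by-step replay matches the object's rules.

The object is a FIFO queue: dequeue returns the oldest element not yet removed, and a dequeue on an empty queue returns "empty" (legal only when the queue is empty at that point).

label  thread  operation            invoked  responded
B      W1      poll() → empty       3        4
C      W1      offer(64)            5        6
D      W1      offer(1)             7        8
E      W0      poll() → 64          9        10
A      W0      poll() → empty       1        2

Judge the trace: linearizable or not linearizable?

one valid linearization: A, B, C, D, E
step 1: A poll() → empty — queue <>
step 2: B poll() → empty — queue <>
step 3: C offer(64) — queue <64>
step 4: D offer(1) — queue <64,1>
step 5: E poll() → 64 — queue <1>

linearizable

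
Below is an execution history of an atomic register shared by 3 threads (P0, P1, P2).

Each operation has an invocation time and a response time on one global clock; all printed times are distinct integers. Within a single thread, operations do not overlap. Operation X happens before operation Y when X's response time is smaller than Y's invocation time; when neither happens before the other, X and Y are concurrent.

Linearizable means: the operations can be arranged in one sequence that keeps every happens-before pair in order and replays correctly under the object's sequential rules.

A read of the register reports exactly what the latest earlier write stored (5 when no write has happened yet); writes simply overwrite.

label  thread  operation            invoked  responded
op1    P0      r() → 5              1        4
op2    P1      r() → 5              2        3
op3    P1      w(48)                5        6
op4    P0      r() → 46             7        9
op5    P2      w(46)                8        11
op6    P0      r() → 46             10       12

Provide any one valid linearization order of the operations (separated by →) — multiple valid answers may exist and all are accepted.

after step 1 (op1 r() → 5): value 5
after step 2 (op2 r() → 5): value 5
after step 3 (op3 w(48)): value 48
after step 4 (op5 w(46)): value 46
after step 5 (op4 r() → 46): value 46
after step 6 (op6 r() → 46): value 46

op1 → op2 → op3 → op5 → op4 → op6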